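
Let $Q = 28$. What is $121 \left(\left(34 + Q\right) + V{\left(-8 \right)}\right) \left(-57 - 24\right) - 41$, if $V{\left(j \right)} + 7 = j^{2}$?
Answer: $-1166360$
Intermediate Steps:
$V{\left(j \right)} = -7 + j^{2}$
$121 \left(\left(34 + Q\right) + V{\left(-8 \right)}\right) \left(-57 - 24\right) - 41 = 121 \left(\left(34 + 28\right) - \left(7 - \left(-8\right)^{2}\right)\right) \left(-57 - 24\right) - 41 = 121 \left(62 + \left(-7 + 64\right)\right) \left(-81\right) - 41 = 121 \left(62 + 57\right) \left(-81\right) - 41 = 121 \cdot 119 \left(-81\right) - 41 = 121 \left(-9639\right) - 41 = -1166319 - 41 = -1166360$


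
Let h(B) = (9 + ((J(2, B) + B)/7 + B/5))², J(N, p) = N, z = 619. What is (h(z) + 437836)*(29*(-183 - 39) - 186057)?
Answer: -22963040738391/245 ≈ -9.3727e+10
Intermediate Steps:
h(B) = (65/7 + 12*B/35)² (h(B) = (9 + ((2 + B)/7 + B/5))² = (9 + ((2 + B)*(⅐) + B*(⅕)))² = (9 + ((2/7 + B/7) + B/5))² = (9 + (2/7 + 12*B/35))² = (65/7 + 12*B/35)²)
(h(z) + 437836)*(29*(-183 - 39) - 186057) = ((325 + 12*619)²/1225 + 437836)*(29*(-183 - 39) - 186057) = ((325 + 7428)²/1225 + 437836)*(29*(-222) - 186057) = ((1/1225)*7753² + 437836)*(-6438 - 186057) = ((1/1225)*60109009 + 437836)*(-192495) = (60109009/1225 + 437836)*(-192495) = (596458109/1225)*(-192495) = -22963040738391/245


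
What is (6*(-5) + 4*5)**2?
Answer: 100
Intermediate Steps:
(6*(-5) + 4*5)**2 = (-30 + 20)**2 = (-10)**2 = 100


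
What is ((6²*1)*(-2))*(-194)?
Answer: 13968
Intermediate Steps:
((6²*1)*(-2))*(-194) = ((36*1)*(-2))*(-194) = (36*(-2))*(-194) = -72*(-194) = 13968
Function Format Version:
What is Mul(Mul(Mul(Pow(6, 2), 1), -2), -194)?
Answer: 13968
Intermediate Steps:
Mul(Mul(Mul(Pow(6, 2), 1), -2), -194) = Mul(Mul(Mul(36, 1), -2), -194) = Mul(Mul(36, -2), -194) = Mul(-72, -194) = 13968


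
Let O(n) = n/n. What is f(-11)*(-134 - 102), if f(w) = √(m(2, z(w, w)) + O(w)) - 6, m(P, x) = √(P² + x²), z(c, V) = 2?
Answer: 1416 - 236*√(1 + 2*√2) ≈ 954.23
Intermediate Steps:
O(n) = 1
f(w) = -6 + √(1 + 2*√2) (f(w) = √(√(2² + 2²) + 1) - 6 = √(√(4 + 4) + 1) - 6 = √(√8 + 1) - 6 = √(2*√2 + 1) - 6 = √(1 + 2*√2) - 6 = -6 + √(1 + 2*√2))
f(-11)*(-134 - 102) = (-6 + √(1 + 2*√2))*(-134 - 102) = (-6 + √(1 + 2*√2))*(-236) = 1416 - 236*√(1 + 2*√2)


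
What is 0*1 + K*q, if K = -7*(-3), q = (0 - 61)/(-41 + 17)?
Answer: 427/8 ≈ 53.375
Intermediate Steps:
q = 61/24 (q = -61/(-24) = -61*(-1/24) = 61/24 ≈ 2.5417)
K = 21
0*1 + K*q = 0*1 + 21*(61/24) = 0 + 427/8 = 427/8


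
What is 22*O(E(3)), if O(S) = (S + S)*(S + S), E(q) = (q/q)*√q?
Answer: 264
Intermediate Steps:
E(q) = √q (E(q) = 1*√q = √q)
O(S) = 4*S² (O(S) = (2*S)*(2*S) = 4*S²)
22*O(E(3)) = 22*(4*(√3)²) = 22*(4*3) = 22*12 = 264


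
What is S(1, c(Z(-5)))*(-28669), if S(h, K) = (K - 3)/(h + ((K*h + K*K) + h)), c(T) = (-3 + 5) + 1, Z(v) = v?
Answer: 0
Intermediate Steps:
c(T) = 3 (c(T) = 2 + 1 = 3)
S(h, K) = (-3 + K)/(K² + 2*h + K*h) (S(h, K) = (-3 + K)/(h + ((K*h + K²) + h)) = (-3 + K)/(h + ((K² + K*h) + h)) = (-3 + K)/(h + (h + K² + K*h)) = (-3 + K)/(K² + 2*h + K*h))
S(1, c(Z(-5)))*(-28669) = ((-3 + 3)/(3² + 2*1 + 3*1))*(-28669) = (0/(9 + 2 + 3))*(-28669) = (0/14)*(-28669) = ((1/14)*0)*(-28669) = 0*(-28669) = 0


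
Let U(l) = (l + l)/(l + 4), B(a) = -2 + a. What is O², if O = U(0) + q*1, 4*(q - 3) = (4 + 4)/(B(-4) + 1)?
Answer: 169/25 ≈ 6.7600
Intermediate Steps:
U(l) = 2*l/(4 + l) (U(l) = (2*l)/(4 + l) = 2*l/(4 + l))
q = 13/5 (q = 3 + ((4 + 4)/((-2 - 4) + 1))/4 = 3 + (8/(-6 + 1))/4 = 3 + (8/(-5))/4 = 3 + (8*(-⅕))/4 = 3 + (¼)*(-8/5) = 3 - ⅖ = 13/5 ≈ 2.6000)
O = 13/5 (O = 2*0/(4 + 0) + (13/5)*1 = 2*0/4 + 13/5 = 2*0*(¼) + 13/5 = 0 + 13/5 = 13/5 ≈ 2.6000)
O² = (13/5)² = 169/25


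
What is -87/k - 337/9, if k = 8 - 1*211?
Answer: -2332/63 ≈ -37.016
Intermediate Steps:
k = -203 (k = 8 - 211 = -203)
-87/k - 337/9 = -87/(-203) - 337/9 = -87*(-1/203) - 337*⅑ = 3/7 - 337/9 = -2332/63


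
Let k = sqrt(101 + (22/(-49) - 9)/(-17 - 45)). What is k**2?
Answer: 307301/3038 ≈ 101.15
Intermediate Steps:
k = sqrt(19052662)/434 (k = sqrt(101 + (22*(-1/49) - 9)/(-62)) = sqrt(101 + (-22/49 - 9)*(-1/62)) = sqrt(101 - 463/49*(-1/62)) = sqrt(101 + 463/3038) = sqrt(307301/3038) = sqrt(19052662)/434 ≈ 10.057)
k**2 = (sqrt(19052662)/434)**2 = 307301/3038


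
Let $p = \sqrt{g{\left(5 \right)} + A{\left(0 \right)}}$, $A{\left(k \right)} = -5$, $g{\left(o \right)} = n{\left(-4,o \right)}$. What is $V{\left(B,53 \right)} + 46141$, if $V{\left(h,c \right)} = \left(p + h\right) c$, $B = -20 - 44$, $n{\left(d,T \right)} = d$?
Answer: $42749 + 159 i \approx 42749.0 + 159.0 i$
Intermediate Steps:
$g{\left(o \right)} = -4$
$B = -64$
$p = 3 i$ ($p = \sqrt{-4 - 5} = \sqrt{-9} = 3 i \approx 3.0 i$)
$V{\left(h,c \right)} = c \left(h + 3 i\right)$ ($V{\left(h,c \right)} = \left(3 i + h\right) c = \left(h + 3 i\right) c = c \left(h + 3 i\right)$)
$V{\left(B,53 \right)} + 46141 = 53 \left(-64 + 3 i\right) + 46141 = \left(-3392 + 159 i\right) + 46141 = 42749 + 159 i$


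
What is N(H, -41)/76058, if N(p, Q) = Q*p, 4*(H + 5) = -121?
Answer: 5781/304232 ≈ 0.019002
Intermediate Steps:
H = -141/4 (H = -5 + (1/4)*(-121) = -5 - 121/4 = -141/4 ≈ -35.250)
N(H, -41)/76058 = -41*(-141/4)/76058 = (5781/4)*(1/76058) = 5781/304232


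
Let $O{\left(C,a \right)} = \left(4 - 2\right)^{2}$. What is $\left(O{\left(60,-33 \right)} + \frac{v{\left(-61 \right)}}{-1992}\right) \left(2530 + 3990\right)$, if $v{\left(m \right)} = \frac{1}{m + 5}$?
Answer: $\frac{363660335}{13944} \approx 26080.0$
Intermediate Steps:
$O{\left(C,a \right)} = 4$ ($O{\left(C,a \right)} = 2^{2} = 4$)
$v{\left(m \right)} = \frac{1}{5 + m}$
$\left(O{\left(60,-33 \right)} + \frac{v{\left(-61 \right)}}{-1992}\right) \left(2530 + 3990\right) = \left(4 + \frac{1}{\left(5 - 61\right) \left(-1992\right)}\right) \left(2530 + 3990\right) = \left(4 + \frac{1}{-56} \left(- \frac{1}{1992}\right)\right) 6520 = \left(4 - - \frac{1}{111552}\right) 6520 = \left(4 + \frac{1}{111552}\right) 6520 = \frac{446209}{111552} \cdot 6520 = \frac{363660335}{13944}$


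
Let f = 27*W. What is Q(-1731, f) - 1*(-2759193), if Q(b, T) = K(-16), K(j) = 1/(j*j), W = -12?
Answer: 706353409/256 ≈ 2.7592e+6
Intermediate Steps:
f = -324 (f = 27*(-12) = -324)
K(j) = j**(-2) (K(j) = 1/(j**2) = j**(-2))
Q(b, T) = 1/256 (Q(b, T) = (-16)**(-2) = 1/256)
Q(-1731, f) - 1*(-2759193) = 1/256 - 1*(-2759193) = 1/256 + 2759193 = 706353409/256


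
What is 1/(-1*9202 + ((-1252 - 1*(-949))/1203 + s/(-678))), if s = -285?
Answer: -90626/833925183 ≈ -0.00010867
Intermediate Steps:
1/(-1*9202 + ((-1252 - 1*(-949))/1203 + s/(-678))) = 1/(-1*9202 + ((-1252 - 1*(-949))/1203 - 285/(-678))) = 1/(-9202 + ((-1252 + 949)*(1/1203) - 285*(-1/678))) = 1/(-9202 + (-303*1/1203 + 95/226)) = 1/(-9202 + (-101/401 + 95/226)) = 1/(-9202 + 15269/90626) = 1/(-833925183/90626) = -90626/833925183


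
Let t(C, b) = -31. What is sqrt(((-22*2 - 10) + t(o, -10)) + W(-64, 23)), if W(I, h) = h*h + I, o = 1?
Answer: 2*sqrt(95) ≈ 19.494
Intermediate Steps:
W(I, h) = I + h**2 (W(I, h) = h**2 + I = I + h**2)
sqrt(((-22*2 - 10) + t(o, -10)) + W(-64, 23)) = sqrt(((-22*2 - 10) - 31) + (-64 + 23**2)) = sqrt(((-44 - 10) - 31) + (-64 + 529)) = sqrt((-54 - 31) + 465) = sqrt(-85 + 465) = sqrt(380) = 2*sqrt(95)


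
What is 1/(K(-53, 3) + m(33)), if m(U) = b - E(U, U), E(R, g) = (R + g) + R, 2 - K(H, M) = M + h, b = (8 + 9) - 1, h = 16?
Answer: -1/100 ≈ -0.010000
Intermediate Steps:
b = 16 (b = 17 - 1 = 16)
K(H, M) = -14 - M (K(H, M) = 2 - (M + 16) = 2 - (16 + M) = 2 + (-16 - M) = -14 - M)
E(R, g) = g + 2*R
m(U) = 16 - 3*U (m(U) = 16 - (U + 2*U) = 16 - 3*U)
1/(K(-53, 3) + m(33)) = 1/((-14 - 1*3) + (16 - 3*33)) = 1/((-14 - 3) + (16 - 99)) = 1/(-17 - 83) = 1/(-100) = -1/100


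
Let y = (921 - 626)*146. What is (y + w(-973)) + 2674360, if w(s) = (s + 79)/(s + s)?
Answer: 2644059837/973 ≈ 2.7174e+6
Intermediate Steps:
w(s) = (79 + s)/(2*s) (w(s) = (79 + s)/((2*s)) = (79 + s)*(1/(2*s)) = (79 + s)/(2*s))
y = 43070 (y = 295*146 = 43070)
(y + w(-973)) + 2674360 = (43070 + (½)*(79 - 973)/(-973)) + 2674360 = (43070 + (½)*(-1/973)*(-894)) + 2674360 = (43070 + 447/973) + 2674360 = 41907557/973 + 2674360 = 2644059837/973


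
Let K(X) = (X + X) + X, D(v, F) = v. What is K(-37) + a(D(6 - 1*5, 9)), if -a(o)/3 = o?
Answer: -114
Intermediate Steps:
a(o) = -3*o
K(X) = 3*X (K(X) = 2*X + X = 3*X)
K(-37) + a(D(6 - 1*5, 9)) = 3*(-37) - 3*(6 - 1*5) = -111 - 3*(6 - 5) = -111 - 3*1 = -111 - 3 = -114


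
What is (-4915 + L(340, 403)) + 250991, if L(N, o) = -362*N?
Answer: 122996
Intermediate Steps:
(-4915 + L(340, 403)) + 250991 = (-4915 - 362*340) + 250991 = (-4915 - 123080) + 250991 = -127995 + 250991 = 122996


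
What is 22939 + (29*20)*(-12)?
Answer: 15979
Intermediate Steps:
22939 + (29*20)*(-12) = 22939 + 580*(-12) = 22939 - 6960 = 15979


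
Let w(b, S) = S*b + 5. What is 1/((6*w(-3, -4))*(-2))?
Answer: -1/204 ≈ -0.0049020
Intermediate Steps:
w(b, S) = 5 + S*b
1/((6*w(-3, -4))*(-2)) = 1/((6*(5 - 4*(-3)))*(-2)) = 1/((6*(5 + 12))*(-2)) = 1/((6*17)*(-2)) = 1/(102*(-2)) = 1/(-204) = -1/204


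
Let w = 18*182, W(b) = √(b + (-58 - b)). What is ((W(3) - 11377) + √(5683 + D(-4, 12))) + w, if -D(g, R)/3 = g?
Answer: -8101 + √5695 + I*√58 ≈ -8025.5 + 7.6158*I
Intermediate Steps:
D(g, R) = -3*g
W(b) = I*√58 (W(b) = √(-58) = I*√58)
w = 3276
((W(3) - 11377) + √(5683 + D(-4, 12))) + w = ((I*√58 - 11377) + √(5683 - 3*(-4))) + 3276 = ((-11377 + I*√58) + √(5683 + 12)) + 3276 = ((-11377 + I*√58) + √5695) + 3276 = (-11377 + √5695 + I*√58) + 3276 = -8101 + √5695 + I*√58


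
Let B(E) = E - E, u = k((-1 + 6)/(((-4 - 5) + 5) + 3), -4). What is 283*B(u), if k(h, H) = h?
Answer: 0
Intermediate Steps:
u = -5 (u = (-1 + 6)/(((-4 - 5) + 5) + 3) = 5/((-9 + 5) + 3) = 5/(-4 + 3) = 5/(-1) = 5*(-1) = -5)
B(E) = 0
283*B(u) = 283*0 = 0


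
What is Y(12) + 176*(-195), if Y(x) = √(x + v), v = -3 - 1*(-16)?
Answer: -34315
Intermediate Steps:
v = 13 (v = -3 + 16 = 13)
Y(x) = √(13 + x) (Y(x) = √(x + 13) = √(13 + x))
Y(12) + 176*(-195) = √(13 + 12) + 176*(-195) = √25 - 34320 = 5 - 34320 = -34315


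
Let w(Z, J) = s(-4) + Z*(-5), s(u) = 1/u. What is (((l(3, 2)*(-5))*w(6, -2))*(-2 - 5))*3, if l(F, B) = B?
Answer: -12705/2 ≈ -6352.5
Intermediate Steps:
s(u) = 1/u
w(Z, J) = -¼ - 5*Z (w(Z, J) = 1/(-4) + Z*(-5) = -¼ - 5*Z)
(((l(3, 2)*(-5))*w(6, -2))*(-2 - 5))*3 = (((2*(-5))*(-¼ - 5*6))*(-2 - 5))*3 = (-10*(-¼ - 30)*(-7))*3 = (-10*(-121/4)*(-7))*3 = ((605/2)*(-7))*3 = -4235/2*3 = -12705/2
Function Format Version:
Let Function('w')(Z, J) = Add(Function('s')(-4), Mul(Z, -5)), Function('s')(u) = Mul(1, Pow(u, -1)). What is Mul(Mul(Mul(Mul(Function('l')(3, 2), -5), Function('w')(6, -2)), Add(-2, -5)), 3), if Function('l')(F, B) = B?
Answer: Rational(-12705, 2) ≈ -6352.5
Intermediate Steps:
Function('s')(u) = Pow(u, -1)
Function('w')(Z, J) = Add(Rational(-1, 4), Mul(-5, Z)) (Function('w')(Z, J) = Add(Pow(-4, -1), Mul(Z, -5)) = Add(Rational(-1, 4), Mul(-5, Z)))
Mul(Mul(Mul(Mul(Function('l')(3, 2), -5), Function('w')(6, -2)), Add(-2, -5)), 3) = Mul(Mul(Mul(Mul(2, -5), Add(Rational(-1, 4), Mul(-5, 6))), Add(-2, -5)), 3) = Mul(Mul(Mul(-10, Add(Rational(-1, 4), -30)), -7), 3) = Mul(Mul(Mul(-10, Rational(-121, 4)), -7), 3) = Mul(Mul(Rational(605, 2), -7), 3) = Mul(Rational(-4235, 2), 3) = Rational(-12705, 2)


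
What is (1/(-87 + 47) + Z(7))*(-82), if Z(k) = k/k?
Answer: -1599/20 ≈ -79.950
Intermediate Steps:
Z(k) = 1
(1/(-87 + 47) + Z(7))*(-82) = (1/(-87 + 47) + 1)*(-82) = (1/(-40) + 1)*(-82) = (-1/40 + 1)*(-82) = (39/40)*(-82) = -1599/20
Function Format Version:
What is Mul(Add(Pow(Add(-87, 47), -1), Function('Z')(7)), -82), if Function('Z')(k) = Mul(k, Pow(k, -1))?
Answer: Rational(-1599, 20) ≈ -79.950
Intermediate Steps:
Function('Z')(k) = 1
Mul(Add(Pow(Add(-87, 47), -1), Function('Z')(7)), -82) = Mul(Add(Pow(Add(-87, 47), -1), 1), -82) = Mul(Add(Pow(-40, -1), 1), -82) = Mul(Add(Rational(-1, 40), 1), -82) = Mul(Rational(39, 40), -82) = Rational(-1599, 20)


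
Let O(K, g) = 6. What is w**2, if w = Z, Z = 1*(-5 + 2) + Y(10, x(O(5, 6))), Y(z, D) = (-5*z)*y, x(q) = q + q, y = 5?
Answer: 64009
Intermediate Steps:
x(q) = 2*q
Y(z, D) = -25*z (Y(z, D) = -5*z*5 = -25*z)
Z = -253 (Z = 1*(-5 + 2) - 25*10 = 1*(-3) - 250 = -3 - 250 = -253)
w = -253
w**2 = (-253)**2 = 64009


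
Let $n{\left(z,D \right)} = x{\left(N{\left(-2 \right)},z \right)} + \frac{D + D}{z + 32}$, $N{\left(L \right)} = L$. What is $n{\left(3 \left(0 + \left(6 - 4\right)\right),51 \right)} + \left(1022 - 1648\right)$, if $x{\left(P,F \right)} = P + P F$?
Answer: $- \frac{12109}{19} \approx -637.32$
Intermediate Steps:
$x{\left(P,F \right)} = P + F P$
$n{\left(z,D \right)} = -2 - 2 z + \frac{2 D}{32 + z}$ ($n{\left(z,D \right)} = - 2 \left(1 + z\right) + \frac{D + D}{z + 32} = \left(-2 - 2 z\right) + \frac{2 D}{32 + z} = -2 - 2 z + \frac{2 D}{32 + z}$)
$n{\left(3 \left(0 + \left(6 - 4\right)\right),51 \right)} + \left(1022 - 1648\right) = \frac{2 \left(-32 + 51 - \left(3 \left(0 + \left(6 - 4\right)\right)\right)^{2} - 33 \cdot 3 \left(0 + \left(6 - 4\right)\right)\right)}{32 + 3 \left(0 + \left(6 - 4\right)\right)} + \left(1022 - 1648\right) = \frac{2 \left(-32 + 51 - \left(3 \left(0 + 2\right)\right)^{2} - 33 \cdot 3 \left(0 + 2\right)\right)}{32 + 3 \left(0 + 2\right)} - 626 = \frac{2 \left(-32 + 51 - \left(3 \cdot 2\right)^{2} - 33 \cdot 3 \cdot 2\right)}{32 + 3 \cdot 2} - 626 = \frac{2 \left(-32 + 51 - 6^{2} - 198\right)}{32 + 6} - 626 = \frac{2 \left(-32 + 51 - 36 - 198\right)}{38} - 626 = 2 \cdot \frac{1}{38} \left(-32 + 51 - 36 - 198\right) - 626 = 2 \cdot \frac{1}{38} \left(-215\right) - 626 = - \frac{215}{19} - 626 = - \frac{12109}{19}$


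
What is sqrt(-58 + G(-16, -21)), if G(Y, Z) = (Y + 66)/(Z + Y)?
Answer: 6*I*sqrt(2257)/37 ≈ 7.704*I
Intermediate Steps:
G(Y, Z) = (66 + Y)/(Y + Z)
sqrt(-58 + G(-16, -21)) = sqrt(-58 + (66 - 16)/(-16 - 21)) = sqrt(-58 + 50/(-37)) = sqrt(-58 - 1/37*50) = sqrt(-58 - 50/37) = sqrt(-2196/37) = 6*I*sqrt(2257)/37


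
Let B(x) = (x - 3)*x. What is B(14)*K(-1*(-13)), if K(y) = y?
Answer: 2002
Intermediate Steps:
B(x) = x*(-3 + x) (B(x) = (-3 + x)*x = x*(-3 + x))
B(14)*K(-1*(-13)) = (14*(-3 + 14))*(-1*(-13)) = (14*11)*13 = 154*13 = 2002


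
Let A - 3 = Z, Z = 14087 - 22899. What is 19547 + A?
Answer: 10738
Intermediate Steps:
Z = -8812
A = -8809 (A = 3 - 8812 = -8809)
19547 + A = 19547 - 8809 = 10738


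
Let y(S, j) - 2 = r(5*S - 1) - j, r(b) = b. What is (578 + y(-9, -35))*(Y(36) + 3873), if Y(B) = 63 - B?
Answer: 2219100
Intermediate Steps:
y(S, j) = 1 - j + 5*S (y(S, j) = 2 + ((5*S - 1) - j) = 2 + ((-1 + 5*S) - j) = 2 + (-1 - j + 5*S) = 1 - j + 5*S)
(578 + y(-9, -35))*(Y(36) + 3873) = (578 + (1 - 1*(-35) + 5*(-9)))*((63 - 1*36) + 3873) = (578 + (1 + 35 - 45))*((63 - 36) + 3873) = (578 - 9)*(27 + 3873) = 569*3900 = 2219100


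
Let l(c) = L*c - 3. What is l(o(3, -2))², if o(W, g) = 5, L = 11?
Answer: 2704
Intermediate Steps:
l(c) = -3 + 11*c (l(c) = 11*c - 3 = -3 + 11*c)
l(o(3, -2))² = (-3 + 11*5)² = (-3 + 55)² = 52² = 2704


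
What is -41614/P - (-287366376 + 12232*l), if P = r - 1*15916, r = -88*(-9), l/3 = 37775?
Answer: -8309314810681/7562 ≈ -1.0988e+9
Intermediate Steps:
l = 113325 (l = 3*37775 = 113325)
r = 792
P = -15124 (P = 792 - 1*15916 = 792 - 15916 = -15124)
-41614/P - (-287366376 + 12232*l) = -41614/(-15124) - 12232/(1/(113325 - 23493)) = -41614*(-1/15124) - 12232/(1/89832) = 20807/7562 - 12232/1/89832 = 20807/7562 - 12232*89832 = 20807/7562 - 1098825024 = -8309314810681/7562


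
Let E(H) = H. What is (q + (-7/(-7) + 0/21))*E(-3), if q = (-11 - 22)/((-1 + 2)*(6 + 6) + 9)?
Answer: 12/7 ≈ 1.7143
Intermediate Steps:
q = -11/7 (q = -33/(1*12 + 9) = -33/(12 + 9) = -33/21 = -33*1/21 = -11/7 ≈ -1.5714)
(q + (-7/(-7) + 0/21))*E(-3) = (-11/7 + (-7/(-7) + 0/21))*(-3) = (-11/7 + (-7*(-⅐) + 0*(1/21)))*(-3) = (-11/7 + (1 + 0))*(-3) = (-11/7 + 1)*(-3) = -4/7*(-3) = 12/7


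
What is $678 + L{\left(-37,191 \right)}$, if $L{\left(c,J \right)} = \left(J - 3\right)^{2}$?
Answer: $36022$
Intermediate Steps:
$L{\left(c,J \right)} = \left(-3 + J\right)^{2}$
$678 + L{\left(-37,191 \right)} = 678 + \left(-3 + 191\right)^{2} = 678 + 188^{2} = 678 + 35344 = 36022$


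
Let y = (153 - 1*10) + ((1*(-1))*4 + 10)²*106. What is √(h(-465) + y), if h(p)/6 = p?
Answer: √1169 ≈ 34.191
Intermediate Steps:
h(p) = 6*p
y = 3959 (y = (153 - 10) + (-1*4 + 10)²*106 = 143 + (-4 + 10)²*106 = 143 + 6²*106 = 143 + 36*106 = 143 + 3816 = 3959)
√(h(-465) + y) = √(6*(-465) + 3959) = √(-2790 + 3959) = √1169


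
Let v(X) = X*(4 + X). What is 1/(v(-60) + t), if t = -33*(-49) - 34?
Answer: 1/4943 ≈ 0.00020231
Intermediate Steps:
t = 1583 (t = 1617 - 34 = 1583)
1/(v(-60) + t) = 1/(-60*(4 - 60) + 1583) = 1/(-60*(-56) + 1583) = 1/(3360 + 1583) = 1/4943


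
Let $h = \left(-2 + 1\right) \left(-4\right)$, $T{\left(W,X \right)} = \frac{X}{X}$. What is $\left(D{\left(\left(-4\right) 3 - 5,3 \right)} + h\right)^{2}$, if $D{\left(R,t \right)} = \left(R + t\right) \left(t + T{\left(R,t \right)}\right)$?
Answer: $2704$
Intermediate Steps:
$T{\left(W,X \right)} = 1$
$D{\left(R,t \right)} = \left(1 + t\right) \left(R + t\right)$ ($D{\left(R,t \right)} = \left(R + t\right) \left(t + 1\right) = \left(R + t\right) \left(1 + t\right) = \left(1 + t\right) \left(R + t\right)$)
$h = 4$ ($h = \left(-1\right) \left(-4\right) = 4$)
$\left(D{\left(\left(-4\right) 3 - 5,3 \right)} + h\right)^{2} = \left(\left(\left(\left(-4\right) 3 - 5\right) + 3 + 3^{2} + \left(\left(-4\right) 3 - 5\right) 3\right) + 4\right)^{2} = \left(\left(\left(-12 - 5\right) + 3 + 9 + \left(-12 - 5\right) 3\right) + 4\right)^{2} = \left(\left(-17 + 3 + 9 - 51\right) + 4\right)^{2} = \left(-56 + 4\right)^{2} = \left(-52\right)^{2} = 2704$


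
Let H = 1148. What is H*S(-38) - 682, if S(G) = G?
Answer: -44306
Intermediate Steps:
H*S(-38) - 682 = 1148*(-38) - 682 = -43624 - 682 = -44306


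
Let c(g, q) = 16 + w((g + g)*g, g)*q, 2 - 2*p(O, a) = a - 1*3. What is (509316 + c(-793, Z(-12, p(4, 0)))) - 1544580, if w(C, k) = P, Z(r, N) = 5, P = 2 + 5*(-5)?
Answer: -1035363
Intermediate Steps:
p(O, a) = 5/2 - a/2 (p(O, a) = 1 - (a - 1*3)/2 = 1 - (a - 3)/2 = 1 - (-3 + a)/2 = 1 + (3/2 - a/2) = 5/2 - a/2)
P = -23 (P = 2 - 25 = -23)
w(C, k) = -23
c(g, q) = 16 - 23*q
(509316 + c(-793, Z(-12, p(4, 0)))) - 1544580 = (509316 + (16 - 23*5)) - 1544580 = (509316 + (16 - 115)) - 1544580 = (509316 - 99) - 1544580 = 509217 - 1544580 = -1035363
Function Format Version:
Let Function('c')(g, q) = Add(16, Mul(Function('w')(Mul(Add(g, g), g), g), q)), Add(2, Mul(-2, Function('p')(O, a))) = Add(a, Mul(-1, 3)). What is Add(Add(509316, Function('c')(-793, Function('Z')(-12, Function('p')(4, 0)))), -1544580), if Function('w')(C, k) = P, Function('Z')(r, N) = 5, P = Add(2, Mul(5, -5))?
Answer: -1035363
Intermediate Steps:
Function('p')(O, a) = Add(Rational(5, 2), Mul(Rational(-1, 2), a)) (Function('p')(O, a) = Add(1, Mul(Rational(-1, 2), Add(a, Mul(-1, 3)))) = Add(1, Mul(Rational(-1, 2), Add(a, -3))) = Add(1, Mul(Rational(-1, 2), Add(-3, a))) = Add(1, Add(Rational(3, 2), Mul(Rational(-1, 2), a))) = Add(Rational(5, 2), Mul(Rational(-1, 2), a)))
P = -23 (P = Add(2, -25) = -23)
Function('w')(C, k) = -23
Function('c')(g, q) = Add(16, Mul(-23, q))
Add(Add(509316, Function('c')(-793, Function('Z')(-12, Function('p')(4, 0)))), -1544580) = Add(Add(509316, Add(16, Mul(-23, 5))), -1544580) = Add(Add(509316, Add(16, -115)), -1544580) = Add(Add(509316, -99), -1544580) = Add(509217, -1544580) = -1035363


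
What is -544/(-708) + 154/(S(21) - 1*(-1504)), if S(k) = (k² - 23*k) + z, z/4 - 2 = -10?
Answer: 10079/11505 ≈ 0.87605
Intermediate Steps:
z = -32 (z = 8 + 4*(-10) = 8 - 40 = -32)
S(k) = -32 + k² - 23*k (S(k) = (k² - 23*k) - 32 = -32 + k² - 23*k)
-544/(-708) + 154/(S(21) - 1*(-1504)) = -544/(-708) + 154/((-32 + 21² - 23*21) - 1*(-1504)) = -544*(-1/708) + 154/((-32 + 441 - 483) + 1504) = 136/177 + 154/(-74 + 1504) = 136/177 + 154/1430 = 136/177 + 154*(1/1430) = 136/177 + 7/65 = 10079/11505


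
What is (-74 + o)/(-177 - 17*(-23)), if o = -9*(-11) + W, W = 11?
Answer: 18/107 ≈ 0.16822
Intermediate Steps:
o = 110 (o = -9*(-11) + 11 = 99 + 11 = 110)
(-74 + o)/(-177 - 17*(-23)) = (-74 + 110)/(-177 - 17*(-23)) = 36/(-177 + 391) = 36/214 = 36*(1/214) = 18/107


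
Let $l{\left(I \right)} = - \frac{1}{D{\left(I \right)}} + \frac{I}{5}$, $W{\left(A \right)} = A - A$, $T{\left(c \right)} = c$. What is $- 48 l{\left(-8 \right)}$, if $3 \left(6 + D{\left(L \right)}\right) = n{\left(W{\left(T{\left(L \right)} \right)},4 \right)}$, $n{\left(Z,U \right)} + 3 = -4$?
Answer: $\frac{1776}{25} \approx 71.04$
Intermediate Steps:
$W{\left(A \right)} = 0$
$n{\left(Z,U \right)} = -7$ ($n{\left(Z,U \right)} = -3 - 4 = -7$)
$D{\left(L \right)} = - \frac{25}{3}$ ($D{\left(L \right)} = -6 + \frac{1}{3} \left(-7\right) = -6 - \frac{7}{3} = - \frac{25}{3}$)
$l{\left(I \right)} = \frac{3}{25} + \frac{I}{5}$ ($l{\left(I \right)} = - \frac{1}{- \frac{25}{3}} + \frac{I}{5} = \left(-1\right) \left(- \frac{3}{25}\right) + I \frac{1}{5} = \frac{3}{25} + \frac{I}{5}$)
$- 48 l{\left(-8 \right)} = - 48 \left(\frac{3}{25} + \frac{1}{5} \left(-8\right)\right) = - 48 \left(\frac{3}{25} - \frac{8}{5}\right) = \left(-48\right) \left(- \frac{37}{25}\right) = \frac{1776}{25}$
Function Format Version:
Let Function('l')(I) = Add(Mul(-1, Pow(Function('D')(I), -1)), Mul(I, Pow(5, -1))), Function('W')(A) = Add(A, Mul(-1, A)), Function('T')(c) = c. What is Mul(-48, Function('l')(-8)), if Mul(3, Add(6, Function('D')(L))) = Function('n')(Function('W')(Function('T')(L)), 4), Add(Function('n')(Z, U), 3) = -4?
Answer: Rational(1776, 25) ≈ 71.040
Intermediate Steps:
Function('W')(A) = 0
Function('n')(Z, U) = -7 (Function('n')(Z, U) = Add(-3, -4) = -7)
Function('D')(L) = Rational(-25, 3) (Function('D')(L) = Add(-6, Mul(Rational(1, 3), -7)) = Add(-6, Rational(-7, 3)) = Rational(-25, 3))
Function('l')(I) = Add(Rational(3, 25), Mul(Rational(1, 5), I)) (Function('l')(I) = Add(Mul(-1, Pow(Rational(-25, 3), -1)), Mul(I, Pow(5, -1))) = Add(Mul(-1, Rational(-3, 25)), Mul(I, Rational(1, 5))) = Add(Rational(3, 25), Mul(Rational(1, 5), I)))
Mul(-48, Function('l')(-8)) = Mul(-48, Add(Rational(3, 25), Mul(Rational(1, 5), -8))) = Mul(-48, Add(Rational(3, 25), Rational(-8, 5))) = Mul(-48, Rational(-37, 25)) = Rational(1776, 25)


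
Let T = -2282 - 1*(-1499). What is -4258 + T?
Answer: -5041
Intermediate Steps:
T = -783 (T = -2282 + 1499 = -783)
-4258 + T = -4258 - 783 = -5041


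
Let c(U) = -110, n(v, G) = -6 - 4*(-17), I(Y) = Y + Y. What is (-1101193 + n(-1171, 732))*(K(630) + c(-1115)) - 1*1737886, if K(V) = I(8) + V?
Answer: -591944102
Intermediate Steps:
I(Y) = 2*Y
n(v, G) = 62 (n(v, G) = -6 + 68 = 62)
K(V) = 16 + V (K(V) = 2*8 + V = 16 + V)
(-1101193 + n(-1171, 732))*(K(630) + c(-1115)) - 1*1737886 = (-1101193 + 62)*((16 + 630) - 110) - 1*1737886 = -1101131*(646 - 110) - 1737886 = -1101131*536 - 1737886 = -590206216 - 1737886 = -591944102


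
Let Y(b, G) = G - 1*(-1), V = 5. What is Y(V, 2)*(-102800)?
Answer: -308400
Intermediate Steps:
Y(b, G) = 1 + G (Y(b, G) = G + 1 = 1 + G)
Y(V, 2)*(-102800) = (1 + 2)*(-102800) = 3*(-102800) = -308400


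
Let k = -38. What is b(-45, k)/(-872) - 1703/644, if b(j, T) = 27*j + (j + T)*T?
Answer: -683433/140392 ≈ -4.8680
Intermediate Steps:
b(j, T) = 27*j + T*(T + j) (b(j, T) = 27*j + (T + j)*T = 27*j + T*(T + j))
b(-45, k)/(-872) - 1703/644 = ((-38)² + 27*(-45) - 38*(-45))/(-872) - 1703/644 = (1444 - 1215 + 1710)*(-1/872) - 1703*1/644 = 1939*(-1/872) - 1703/644 = -1939/872 - 1703/644 = -683433/140392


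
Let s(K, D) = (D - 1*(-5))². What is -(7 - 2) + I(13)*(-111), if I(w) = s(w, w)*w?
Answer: -467537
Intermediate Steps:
s(K, D) = (5 + D)² (s(K, D) = (D + 5)² = (5 + D)²)
I(w) = w*(5 + w)² (I(w) = (5 + w)²*w = w*(5 + w)²)
-(7 - 2) + I(13)*(-111) = -(7 - 2) + (13*(5 + 13)²)*(-111) = -1*5 + (13*18²)*(-111) = -5 + (13*324)*(-111) = -5 + 4212*(-111) = -5 - 467532 = -467537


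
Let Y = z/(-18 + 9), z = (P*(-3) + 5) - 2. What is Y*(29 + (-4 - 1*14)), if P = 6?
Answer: 55/3 ≈ 18.333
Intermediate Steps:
z = -15 (z = (6*(-3) + 5) - 2 = (-18 + 5) - 2 = -13 - 2 = -15)
Y = 5/3 (Y = -15/(-18 + 9) = -15/(-9) = -15*(-⅑) = 5/3 ≈ 1.6667)
Y*(29 + (-4 - 1*14)) = 5*(29 + (-4 - 1*14))/3 = 5*(29 + (-4 - 14))/3 = 5*(29 - 18)/3 = (5/3)*11 = 55/3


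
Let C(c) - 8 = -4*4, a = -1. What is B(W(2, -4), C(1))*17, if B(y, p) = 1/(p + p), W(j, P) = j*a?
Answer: -17/16 ≈ -1.0625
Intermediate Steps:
C(c) = -8 (C(c) = 8 - 4*4 = 8 - 16 = -8)
W(j, P) = -j (W(j, P) = j*(-1) = -j)
B(y, p) = 1/(2*p)
B(W(2, -4), C(1))*17 = ((½)/(-8))*17 = ((½)*(-⅛))*17 = -1/16*17 = -17/16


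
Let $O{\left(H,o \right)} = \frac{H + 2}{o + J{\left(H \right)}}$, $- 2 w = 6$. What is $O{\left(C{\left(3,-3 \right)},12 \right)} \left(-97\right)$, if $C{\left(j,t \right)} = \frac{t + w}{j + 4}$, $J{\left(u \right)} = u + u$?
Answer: $- \frac{97}{9} \approx -10.778$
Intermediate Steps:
$J{\left(u \right)} = 2 u$
$w = -3$ ($w = \left(- \frac{1}{2}\right) 6 = -3$)
$C{\left(j,t \right)} = \frac{-3 + t}{4 + j}$ ($C{\left(j,t \right)} = \frac{t - 3}{j + 4} = \frac{-3 + t}{4 + j}$)
$O{\left(H,o \right)} = \frac{2 + H}{o + 2 H}$ ($O{\left(H,o \right)} = \frac{H + 2}{o + 2 H} = \frac{2 + H}{o + 2 H}$)
$O{\left(C{\left(3,-3 \right)},12 \right)} \left(-97\right) = \frac{2 + \frac{-3 - 3}{4 + 3}}{12 + 2 \frac{-3 - 3}{4 + 3}} \left(-97\right) = \frac{2 + \frac{1}{7} \left(-6\right)}{12 + 2 \cdot \frac{1}{7} \left(-6\right)} \left(-97\right) = \frac{2 - \frac{6}{7}}{12 + 2 \left(- \frac{6}{7}\right)} \left(-97\right) = \frac{1}{12 - \frac{12}{7}} \cdot \frac{8}{7} \left(-97\right) = \frac{1}{\frac{72}{7}} \cdot \frac{8}{7} \left(-97\right) = \frac{7}{72} \cdot \frac{8}{7} \left(-97\right) = \frac{1}{9} \left(-97\right) = - \frac{97}{9}$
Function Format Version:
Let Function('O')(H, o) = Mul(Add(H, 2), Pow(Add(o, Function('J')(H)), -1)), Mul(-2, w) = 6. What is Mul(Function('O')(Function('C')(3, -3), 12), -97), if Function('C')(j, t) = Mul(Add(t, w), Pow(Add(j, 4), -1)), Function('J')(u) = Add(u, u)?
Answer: Rational(-97, 9) ≈ -10.778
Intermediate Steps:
Function('J')(u) = Mul(2, u)
w = -3 (w = Mul(Rational(-1, 2), 6) = -3)
Function('C')(j, t) = Mul(Pow(Add(4, j), -1), Add(-3, t)) (Function('C')(j, t) = Mul(Add(t, -3), Pow(Add(j, 4), -1)) = Mul(Add(-3, t), Pow(Add(4, j), -1)) = Mul(Pow(Add(4, j), -1), Add(-3, t)))
Function('O')(H, o) = Mul(Pow(Add(o, Mul(2, H)), -1), Add(2, H)) (Function('O')(H, o) = Mul(Add(H, 2), Pow(Add(o, Mul(2, H)), -1)) = Mul(Add(2, H), Pow(Add(o, Mul(2, H)), -1)) = Mul(Pow(Add(o, Mul(2, H)), -1), Add(2, H)))
Mul(Function('O')(Function('C')(3, -3), 12), -97) = Mul(Mul(Pow(Add(12, Mul(2, Mul(Pow(Add(4, 3), -1), Add(-3, -3)))), -1), Add(2, Mul(Pow(Add(4, 3), -1), Add(-3, -3)))), -97) = Mul(Mul(Pow(Add(12, Mul(2, Mul(Pow(7, -1), -6))), -1), Add(2, Mul(Pow(7, -1), -6))), -97) = Mul(Mul(Pow(Add(12, Mul(2, Mul(Rational(1, 7), -6))), -1), Add(2, Mul(Rational(1, 7), -6))), -97) = Mul(Mul(Pow(Add(12, Mul(2, Rational(-6, 7))), -1), Add(2, Rational(-6, 7))), -97) = Mul(Mul(Pow(Add(12, Rational(-12, 7)), -1), Rational(8, 7)), -97) = Mul(Mul(Pow(Rational(72, 7), -1), Rational(8, 7)), -97) = Mul(Mul(Rational(7, 72), Rational(8, 7)), -97) = Mul(Rational(1, 9), -97) = Rational(-97, 9)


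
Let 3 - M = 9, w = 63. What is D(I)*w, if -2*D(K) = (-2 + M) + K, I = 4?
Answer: 126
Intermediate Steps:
M = -6 (M = 3 - 1*9 = 3 - 9 = -6)
D(K) = 4 - K/2 (D(K) = -((-2 - 6) + K)/2 = -(-8 + K)/2 = 4 - K/2)
D(I)*w = (4 - ½*4)*63 = (4 - 2)*63 = 2*63 = 126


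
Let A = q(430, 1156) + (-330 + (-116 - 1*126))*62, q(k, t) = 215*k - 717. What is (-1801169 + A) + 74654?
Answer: -1670246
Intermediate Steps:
q(k, t) = -717 + 215*k
A = 56269 (A = (-717 + 215*430) + (-330 + (-116 - 1*126))*62 = (-717 + 92450) + (-330 + (-116 - 126))*62 = 91733 + (-330 - 242)*62 = 91733 - 572*62 = 91733 - 35464 = 56269)
(-1801169 + A) + 74654 = (-1801169 + 56269) + 74654 = -1744900 + 74654 = -1670246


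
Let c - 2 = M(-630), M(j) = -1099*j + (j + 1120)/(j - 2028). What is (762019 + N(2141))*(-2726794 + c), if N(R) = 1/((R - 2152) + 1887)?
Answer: -3865135275178269535/2493204 ≈ -1.5503e+12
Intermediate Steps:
M(j) = -1099*j + (1120 + j)/(-2028 + j)
c = 920162143/1329 (c = 2 + (1120 - 1099*(-630)² + 2228773*(-630))/(-2028 - 630) = 2 + (1120 - 1099*396900 - 1404126990)/(-2658) = 2 - (1120 - 436193100 - 1404126990)/2658 = 2 - 1/2658*(-1840318970) = 2 + 920159485/1329 = 920162143/1329 ≈ 6.9237e+5)
N(R) = 1/(-265 + R) (N(R) = 1/((-2152 + R) + 1887) = 1/(-265 + R))
(762019 + N(2141))*(-2726794 + c) = (762019 + 1/(-265 + 2141))*(-2726794 + 920162143/1329) = (762019 + 1/1876)*(-2703747083/1329) = (1429547645/1876)*(-2703747083/1329) = -3865135275178269535/2493204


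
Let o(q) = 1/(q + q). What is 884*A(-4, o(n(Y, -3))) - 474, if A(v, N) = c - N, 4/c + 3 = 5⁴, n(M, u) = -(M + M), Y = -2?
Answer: -360023/622 ≈ -578.82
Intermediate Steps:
n(M, u) = -2*M
o(q) = 1/(2*q)
c = 2/311 (c = 4/(-3 + 5⁴) = 4/(-3 + 625) = 4/622 = 4*(1/622) = 2/311 ≈ 0.0064309)
A(v, N) = 2/311 - N
884*A(-4, o(n(Y, -3))) - 474 = 884*(2/311 - 1/(2*((-2*(-2))))) - 474 = 884*(2/311 - 1/(2*4)) - 474 = 884*(2/311 - 1*⅛) - 474 = 884*(2/311 - ⅛) - 474 = 884*(-295/2488) - 474 = -65195/622 - 474 = -360023/622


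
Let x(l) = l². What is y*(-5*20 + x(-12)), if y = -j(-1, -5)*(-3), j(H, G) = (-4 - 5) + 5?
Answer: -528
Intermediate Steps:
j(H, G) = -4 (j(H, G) = -9 + 5 = -4)
y = -12 (y = -1*(-4)*(-3) = 4*(-3) = -12)
y*(-5*20 + x(-12)) = -12*(-5*20 + (-12)²) = -12*(-100 + 144) = -12*44 = -528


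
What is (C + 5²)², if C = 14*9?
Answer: 22801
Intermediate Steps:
C = 126
(C + 5²)² = (126 + 5²)² = (126 + 25)² = 151² = 22801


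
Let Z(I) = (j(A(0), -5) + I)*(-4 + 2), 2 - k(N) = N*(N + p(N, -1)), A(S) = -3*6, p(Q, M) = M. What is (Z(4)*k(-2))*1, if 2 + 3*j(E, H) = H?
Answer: 40/3 ≈ 13.333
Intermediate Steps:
A(S) = -18
k(N) = 2 - N*(-1 + N) (k(N) = 2 - N*(N - 1) = 2 - N*(-1 + N))
j(E, H) = -⅔ + H/3
Z(I) = 14/3 - 2*I (Z(I) = ((-⅔ + (⅓)*(-5)) + I)*(-4 + 2) = ((-⅔ - 5/3) + I)*(-2) = (-7/3 + I)*(-2) = 14/3 - 2*I)
(Z(4)*k(-2))*1 = ((14/3 - 2*4)*(2 - 2 - 1*(-2)²))*1 = ((14/3 - 8)*(2 - 2 - 1*4))*1 = -10*(2 - 2 - 4)/3*1 = -10/3*(-4)*1 = (40/3)*1 = 40/3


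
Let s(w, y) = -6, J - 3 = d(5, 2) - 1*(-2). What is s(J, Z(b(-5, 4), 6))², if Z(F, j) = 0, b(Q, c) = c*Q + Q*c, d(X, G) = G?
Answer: 36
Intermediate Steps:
b(Q, c) = 2*Q*c (b(Q, c) = Q*c + Q*c = 2*Q*c)
J = 7 (J = 3 + (2 - 1*(-2)) = 3 + (2 + 2) = 3 + 4 = 7)
s(J, Z(b(-5, 4), 6))² = (-6)² = 36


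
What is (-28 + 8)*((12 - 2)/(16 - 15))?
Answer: -200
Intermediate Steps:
(-28 + 8)*((12 - 2)/(16 - 15)) = -200/1 = -200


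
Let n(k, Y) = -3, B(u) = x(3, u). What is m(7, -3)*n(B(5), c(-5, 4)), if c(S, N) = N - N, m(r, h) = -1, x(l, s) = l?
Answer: 3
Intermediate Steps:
c(S, N) = 0
B(u) = 3
m(7, -3)*n(B(5), c(-5, 4)) = -1*(-3) = 3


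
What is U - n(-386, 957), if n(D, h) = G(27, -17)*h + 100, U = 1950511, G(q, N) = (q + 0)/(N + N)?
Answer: 66339813/34 ≈ 1.9512e+6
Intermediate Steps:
G(q, N) = q/(2*N) (G(q, N) = q/((2*N)) = q*(1/(2*N)) = q/(2*N))
n(D, h) = 100 - 27*h/34 (n(D, h) = ((1/2)*27/(-17))*h + 100 = ((1/2)*27*(-1/17))*h + 100 = -27*h/34 + 100 = 100 - 27*h/34)
U - n(-386, 957) = 1950511 - (100 - 27/34*957) = 1950511 - (100 - 25839/34) = 1950511 - 1*(-22439/34) = 1950511 + 22439/34 = 66339813/34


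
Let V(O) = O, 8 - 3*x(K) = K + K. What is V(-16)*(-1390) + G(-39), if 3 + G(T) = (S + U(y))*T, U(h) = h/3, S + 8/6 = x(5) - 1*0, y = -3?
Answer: 22354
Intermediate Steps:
x(K) = 8/3 - 2*K/3 (x(K) = 8/3 - (K + K)/3 = 8/3 - 2*K/3)
S = -2 (S = -4/3 + ((8/3 - 2/3*5) - 1*0) = -4/3 + ((8/3 - 10/3) + 0) = -4/3 + (-2/3 + 0) = -4/3 - 2/3 = -2)
U(h) = h/3 (U(h) = h*(1/3) = h/3)
G(T) = -3 - 3*T (G(T) = -3 + (-2 + (1/3)*(-3))*T = -3 + (-2 - 1)*T = -3 - 3*T)
V(-16)*(-1390) + G(-39) = -16*(-1390) + (-3 - 3*(-39)) = 22240 + (-3 + 117) = 22240 + 114 = 22354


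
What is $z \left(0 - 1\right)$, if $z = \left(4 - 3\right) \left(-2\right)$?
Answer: $2$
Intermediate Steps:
$z = -2$ ($z = 1 \left(-2\right) = -2$)
$z \left(0 - 1\right) = - 2 \left(0 - 1\right) = \left(-2\right) \left(-1\right) = 2$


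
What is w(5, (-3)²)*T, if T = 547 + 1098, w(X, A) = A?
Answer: 14805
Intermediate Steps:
T = 1645
w(5, (-3)²)*T = (-3)²*1645 = 9*1645 = 14805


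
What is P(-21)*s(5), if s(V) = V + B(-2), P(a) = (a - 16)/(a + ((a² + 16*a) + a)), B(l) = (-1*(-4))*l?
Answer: 37/21 ≈ 1.7619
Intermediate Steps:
B(l) = 4*l
P(a) = (-16 + a)/(a² + 18*a) (P(a) = (-16 + a)/(a + (a² + 17*a)) = (-16 + a)/(a² + 18*a))
s(V) = -8 + V (s(V) = V + 4*(-2) = V - 8 = -8 + V)
P(-21)*s(5) = ((-16 - 21)/((-21)*(18 - 21)))*(-8 + 5) = -1/21*(-37)/(-3)*(-3) = -1/21*(-⅓)*(-37)*(-3) = -37/63*(-3) = 37/21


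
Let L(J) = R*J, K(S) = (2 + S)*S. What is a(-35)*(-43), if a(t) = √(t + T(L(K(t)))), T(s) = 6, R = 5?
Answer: -43*I*√29 ≈ -231.56*I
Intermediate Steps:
K(S) = S*(2 + S)
L(J) = 5*J
a(t) = √(6 + t) (a(t) = √(t + 6) = √(6 + t))
a(-35)*(-43) = √(6 - 35)*(-43) = √(-29)*(-43) = (I*√29)*(-43) = -43*I*√29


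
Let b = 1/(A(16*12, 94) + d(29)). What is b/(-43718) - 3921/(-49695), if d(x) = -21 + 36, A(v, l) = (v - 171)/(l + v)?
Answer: 123161663948/1560988678185 ≈ 0.078900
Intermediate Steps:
A(v, l) = (-171 + v)/(l + v)
d(x) = 15
b = 286/4311 (b = 1/((-171 + 16*12)/(94 + 16*12) + 15) = 1/((-171 + 192)/(94 + 192) + 15) = 1/(21/286 + 15) = 1/(4311/286) = 286/4311 ≈ 0.066342)
b/(-43718) - 3921/(-49695) = (286/4311)/(-43718) - 3921/(-49695) = (286/4311)*(-1/43718) - 3921*(-1/49695) = -143/94234149 + 1307/16565 = 123161663948/1560988678185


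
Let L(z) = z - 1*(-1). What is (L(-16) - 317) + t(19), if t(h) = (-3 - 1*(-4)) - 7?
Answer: -338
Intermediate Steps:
L(z) = 1 + z (L(z) = z + 1 = 1 + z)
t(h) = -6 (t(h) = (-3 + 4) - 7 = 1 - 7 = -6)
(L(-16) - 317) + t(19) = ((1 - 16) - 317) - 6 = (-15 - 317) - 6 = -332 - 6 = -338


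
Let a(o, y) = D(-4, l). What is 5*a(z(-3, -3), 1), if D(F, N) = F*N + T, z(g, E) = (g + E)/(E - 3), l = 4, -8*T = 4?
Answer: -165/2 ≈ -82.500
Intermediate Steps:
T = -½ (T = -⅛*4 = -½ ≈ -0.50000)
z(g, E) = (E + g)/(-3 + E)
D(F, N) = -½ + F*N (D(F, N) = F*N - ½ = -½ + F*N)
a(o, y) = -33/2 (a(o, y) = -½ - 4*4 = -½ - 16 = -33/2)
5*a(z(-3, -3), 1) = 5*(-33/2) = -165/2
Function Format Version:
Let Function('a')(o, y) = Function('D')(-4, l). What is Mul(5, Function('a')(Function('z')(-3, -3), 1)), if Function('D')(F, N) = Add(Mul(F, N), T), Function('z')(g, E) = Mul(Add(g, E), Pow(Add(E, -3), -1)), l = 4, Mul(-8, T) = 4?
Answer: Rational(-165, 2) ≈ -82.500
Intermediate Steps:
T = Rational(-1, 2) (T = Mul(Rational(-1, 8), 4) = Rational(-1, 2) ≈ -0.50000)
Function('z')(g, E) = Mul(Pow(Add(-3, E), -1), Add(E, g)) (Function('z')(g, E) = Mul(Add(E, g), Pow(Add(-3, E), -1)) = Mul(Pow(Add(-3, E), -1), Add(E, g)))
Function('D')(F, N) = Add(Rational(-1, 2), Mul(F, N)) (Function('D')(F, N) = Add(Mul(F, N), Rational(-1, 2)) = Add(Rational(-1, 2), Mul(F, N)))
Function('a')(o, y) = Rational(-33, 2) (Function('a')(o, y) = Add(Rational(-1, 2), Mul(-4, 4)) = Add(Rational(-1, 2), -16) = Rational(-33, 2))
Mul(5, Function('a')(Function('z')(-3, -3), 1)) = Mul(5, Rational(-33, 2)) = Rational(-165, 2)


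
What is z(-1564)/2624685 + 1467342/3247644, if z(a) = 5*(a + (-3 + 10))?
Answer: 42511418097/94711583246 ≈ 0.44885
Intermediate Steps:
z(a) = 35 + 5*a (z(a) = 5*(a + 7) = 5*(7 + a) = 35 + 5*a)
z(-1564)/2624685 + 1467342/3247644 = (35 + 5*(-1564))/2624685 + 1467342/3247644 = (35 - 7820)*(1/2624685) + 1467342*(1/3247644) = -7785*1/2624685 + 244557/541274 = -519/174979 + 244557/541274 = 42511418097/94711583246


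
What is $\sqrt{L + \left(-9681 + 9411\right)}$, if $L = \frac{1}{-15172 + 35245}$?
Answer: $\frac{i \sqrt{108789818757}}{20073} \approx 16.432 i$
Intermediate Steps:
$L = \frac{1}{20073} \approx 4.9818 \cdot 10^{-5}$
$\sqrt{L + \left(-9681 + 9411\right)} = \sqrt{\frac{1}{20073} + \left(-9681 + 9411\right)} = \sqrt{\frac{1}{20073} - 270} = \sqrt{- \frac{5419709}{20073}} = \frac{i \sqrt{108789818757}}{20073}$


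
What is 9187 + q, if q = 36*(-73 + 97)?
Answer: 10051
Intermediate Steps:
q = 864 (q = 36*24 = 864)
9187 + q = 9187 + 864 = 10051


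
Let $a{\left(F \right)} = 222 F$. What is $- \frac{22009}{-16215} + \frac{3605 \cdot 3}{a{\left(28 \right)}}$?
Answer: $\frac{14865389}{4799640} \approx 3.0972$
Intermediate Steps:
$- \frac{22009}{-16215} + \frac{3605 \cdot 3}{a{\left(28 \right)}} = - \frac{22009}{-16215} + \frac{3605 \cdot 3}{222 \cdot 28} = \left(-22009\right) \left(- \frac{1}{16215}\right) + \frac{10815}{6216} = \frac{22009}{16215} + 10815 \cdot \frac{1}{6216} = \frac{22009}{16215} + \frac{515}{296} = \frac{14865389}{4799640}$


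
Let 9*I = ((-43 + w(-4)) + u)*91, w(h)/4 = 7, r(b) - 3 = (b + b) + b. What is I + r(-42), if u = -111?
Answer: -1397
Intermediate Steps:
r(b) = 3 + 3*b (r(b) = 3 + ((b + b) + b) = 3 + (2*b + b) = 3 + 3*b)
w(h) = 28 (w(h) = 4*7 = 28)
I = -1274 (I = (((-43 + 28) - 111)*91)/9 = ((-15 - 111)*91)/9 = (-126*91)/9 = (⅑)*(-11466) = -1274)
I + r(-42) = -1274 + (3 + 3*(-42)) = -1274 + (3 - 126) = -1274 - 123 = -1397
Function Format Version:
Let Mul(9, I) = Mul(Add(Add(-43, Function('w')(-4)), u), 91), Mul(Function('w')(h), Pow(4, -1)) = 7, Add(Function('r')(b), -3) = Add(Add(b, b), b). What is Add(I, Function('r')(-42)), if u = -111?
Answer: -1397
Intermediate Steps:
Function('r')(b) = Add(3, Mul(3, b)) (Function('r')(b) = Add(3, Add(Add(b, b), b)) = Add(3, Add(Mul(2, b), b)) = Add(3, Mul(3, b)))
Function('w')(h) = 28 (Function('w')(h) = Mul(4, 7) = 28)
I = -1274 (I = Mul(Rational(1, 9), Mul(Add(Add(-43, 28), -111), 91)) = Mul(Rational(1, 9), Mul(Add(-15, -111), 91)) = Mul(Rational(1, 9), Mul(-126, 91)) = Mul(Rational(1, 9), -11466) = -1274)
Add(I, Function('r')(-42)) = Add(-1274, Add(3, Mul(3, -42))) = Add(-1274, Add(3, -126)) = Add(-1274, -123) = -1397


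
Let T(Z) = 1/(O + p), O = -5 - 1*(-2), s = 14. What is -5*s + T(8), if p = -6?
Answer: -631/9 ≈ -70.111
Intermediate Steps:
O = -3 (O = -5 + 2 = -3)
T(Z) = -1/9 (T(Z) = 1/(-3 - 6) = 1/(-9) = -1/9)
-5*s + T(8) = -5*14 - 1/9 = -70 - 1/9 = -631/9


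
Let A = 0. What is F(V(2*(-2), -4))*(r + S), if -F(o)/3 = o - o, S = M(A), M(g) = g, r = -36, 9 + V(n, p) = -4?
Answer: 0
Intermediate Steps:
V(n, p) = -13 (V(n, p) = -9 - 4 = -13)
S = 0
F(o) = 0 (F(o) = -3*(o - o) = -3*0 = 0)
F(V(2*(-2), -4))*(r + S) = 0*(-36 + 0) = 0*(-36) = 0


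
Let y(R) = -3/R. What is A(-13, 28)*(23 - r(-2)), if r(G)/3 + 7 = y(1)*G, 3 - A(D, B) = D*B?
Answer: 9542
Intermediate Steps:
A(D, B) = 3 - B*D (A(D, B) = 3 - D*B = 3 - B*D)
r(G) = -21 - 9*G (r(G) = -21 + 3*((-3/1)*G) = -21 + 3*((-3*1)*G) = -21 + 3*(-3*G) = -21 - 9*G)
A(-13, 28)*(23 - r(-2)) = (3 - 1*28*(-13))*(23 - (-21 - 9*(-2))) = (3 + 364)*(23 - (-21 + 18)) = 367*(23 - 1*(-3)) = 367*(23 + 3) = 367*26 = 9542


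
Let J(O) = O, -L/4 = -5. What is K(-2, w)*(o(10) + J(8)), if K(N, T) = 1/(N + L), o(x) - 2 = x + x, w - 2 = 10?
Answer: 5/3 ≈ 1.6667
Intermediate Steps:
L = 20 (L = -4*(-5) = 20)
w = 12 (w = 2 + 10 = 12)
o(x) = 2 + 2*x (o(x) = 2 + (x + x) = 2 + 2*x)
K(N, T) = 1/(20 + N) (K(N, T) = 1/(N + 20) = 1/(20 + N))
K(-2, w)*(o(10) + J(8)) = ((2 + 2*10) + 8)/(20 - 2) = ((2 + 20) + 8)/18 = (22 + 8)/18 = (1/18)*30 = 5/3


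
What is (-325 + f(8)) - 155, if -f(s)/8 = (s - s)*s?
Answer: -480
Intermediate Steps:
f(s) = 0 (f(s) = -8*(s - s)*s = -0*s = -8*0 = 0)
(-325 + f(8)) - 155 = (-325 + 0) - 155 = -325 - 155 = -480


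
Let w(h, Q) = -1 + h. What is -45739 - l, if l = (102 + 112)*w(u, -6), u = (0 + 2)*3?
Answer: -46809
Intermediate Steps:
u = 6 (u = 2*3 = 6)
l = 1070 (l = (102 + 112)*(-1 + 6) = 214*5 = 1070)
-45739 - l = -45739 - 1*1070 = -45739 - 1070 = -46809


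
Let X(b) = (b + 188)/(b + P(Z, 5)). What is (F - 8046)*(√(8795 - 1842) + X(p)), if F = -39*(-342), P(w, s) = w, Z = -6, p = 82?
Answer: 357210/19 + 5292*√6953 ≈ 4.6007e+5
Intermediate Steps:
F = 13338
X(b) = (188 + b)/(-6 + b) (X(b) = (b + 188)/(b - 6) = (188 + b)/(-6 + b))
(F - 8046)*(√(8795 - 1842) + X(p)) = (13338 - 8046)*(√(8795 - 1842) + (188 + 82)/(-6 + 82)) = 5292*(√6953 + 270/76) = 5292*(√6953 + (1/76)*270) = 5292*(√6953 + 135/38) = 5292*(135/38 + √6953) = 357210/19 + 5292*√6953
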